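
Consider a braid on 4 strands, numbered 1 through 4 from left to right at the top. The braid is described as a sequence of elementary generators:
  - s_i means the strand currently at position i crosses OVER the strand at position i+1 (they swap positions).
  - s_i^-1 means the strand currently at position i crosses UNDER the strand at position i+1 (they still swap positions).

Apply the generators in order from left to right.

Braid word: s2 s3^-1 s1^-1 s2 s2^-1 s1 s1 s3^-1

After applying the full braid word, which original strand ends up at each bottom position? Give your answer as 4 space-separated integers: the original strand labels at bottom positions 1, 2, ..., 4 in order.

Answer: 3 1 2 4

Derivation:
Gen 1 (s2): strand 2 crosses over strand 3. Perm now: [1 3 2 4]
Gen 2 (s3^-1): strand 2 crosses under strand 4. Perm now: [1 3 4 2]
Gen 3 (s1^-1): strand 1 crosses under strand 3. Perm now: [3 1 4 2]
Gen 4 (s2): strand 1 crosses over strand 4. Perm now: [3 4 1 2]
Gen 5 (s2^-1): strand 4 crosses under strand 1. Perm now: [3 1 4 2]
Gen 6 (s1): strand 3 crosses over strand 1. Perm now: [1 3 4 2]
Gen 7 (s1): strand 1 crosses over strand 3. Perm now: [3 1 4 2]
Gen 8 (s3^-1): strand 4 crosses under strand 2. Perm now: [3 1 2 4]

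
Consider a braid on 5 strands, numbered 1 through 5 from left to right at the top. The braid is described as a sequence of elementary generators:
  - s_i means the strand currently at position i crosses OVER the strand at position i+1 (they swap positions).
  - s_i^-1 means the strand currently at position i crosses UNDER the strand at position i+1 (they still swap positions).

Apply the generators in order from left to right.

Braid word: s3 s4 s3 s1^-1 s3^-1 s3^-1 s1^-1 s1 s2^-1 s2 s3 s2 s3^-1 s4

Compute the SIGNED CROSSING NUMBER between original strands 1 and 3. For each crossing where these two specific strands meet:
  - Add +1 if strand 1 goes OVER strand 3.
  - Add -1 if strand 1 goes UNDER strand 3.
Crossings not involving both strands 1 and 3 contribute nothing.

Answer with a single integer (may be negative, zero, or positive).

Gen 1: crossing 3x4. Both 1&3? no. Sum: 0
Gen 2: crossing 3x5. Both 1&3? no. Sum: 0
Gen 3: crossing 4x5. Both 1&3? no. Sum: 0
Gen 4: crossing 1x2. Both 1&3? no. Sum: 0
Gen 5: crossing 5x4. Both 1&3? no. Sum: 0
Gen 6: crossing 4x5. Both 1&3? no. Sum: 0
Gen 7: crossing 2x1. Both 1&3? no. Sum: 0
Gen 8: crossing 1x2. Both 1&3? no. Sum: 0
Gen 9: crossing 1x5. Both 1&3? no. Sum: 0
Gen 10: crossing 5x1. Both 1&3? no. Sum: 0
Gen 11: crossing 5x4. Both 1&3? no. Sum: 0
Gen 12: crossing 1x4. Both 1&3? no. Sum: 0
Gen 13: crossing 1x5. Both 1&3? no. Sum: 0
Gen 14: 1 over 3. Both 1&3? yes. Contrib: +1. Sum: 1

Answer: 1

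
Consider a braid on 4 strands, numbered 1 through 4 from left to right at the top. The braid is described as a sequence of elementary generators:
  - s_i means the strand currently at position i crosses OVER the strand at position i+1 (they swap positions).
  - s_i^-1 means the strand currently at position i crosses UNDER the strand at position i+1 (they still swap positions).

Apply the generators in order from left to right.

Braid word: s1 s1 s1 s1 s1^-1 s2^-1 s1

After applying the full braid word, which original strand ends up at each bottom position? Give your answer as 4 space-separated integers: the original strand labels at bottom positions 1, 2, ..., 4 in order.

Gen 1 (s1): strand 1 crosses over strand 2. Perm now: [2 1 3 4]
Gen 2 (s1): strand 2 crosses over strand 1. Perm now: [1 2 3 4]
Gen 3 (s1): strand 1 crosses over strand 2. Perm now: [2 1 3 4]
Gen 4 (s1): strand 2 crosses over strand 1. Perm now: [1 2 3 4]
Gen 5 (s1^-1): strand 1 crosses under strand 2. Perm now: [2 1 3 4]
Gen 6 (s2^-1): strand 1 crosses under strand 3. Perm now: [2 3 1 4]
Gen 7 (s1): strand 2 crosses over strand 3. Perm now: [3 2 1 4]

Answer: 3 2 1 4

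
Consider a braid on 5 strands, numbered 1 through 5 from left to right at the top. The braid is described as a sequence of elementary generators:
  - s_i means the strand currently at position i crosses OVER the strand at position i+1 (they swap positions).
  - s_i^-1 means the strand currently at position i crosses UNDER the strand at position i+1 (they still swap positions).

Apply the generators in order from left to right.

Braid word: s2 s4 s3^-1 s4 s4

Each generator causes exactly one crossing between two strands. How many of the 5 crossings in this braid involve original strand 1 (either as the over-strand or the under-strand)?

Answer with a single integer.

Gen 1: crossing 2x3. Involves strand 1? no. Count so far: 0
Gen 2: crossing 4x5. Involves strand 1? no. Count so far: 0
Gen 3: crossing 2x5. Involves strand 1? no. Count so far: 0
Gen 4: crossing 2x4. Involves strand 1? no. Count so far: 0
Gen 5: crossing 4x2. Involves strand 1? no. Count so far: 0

Answer: 0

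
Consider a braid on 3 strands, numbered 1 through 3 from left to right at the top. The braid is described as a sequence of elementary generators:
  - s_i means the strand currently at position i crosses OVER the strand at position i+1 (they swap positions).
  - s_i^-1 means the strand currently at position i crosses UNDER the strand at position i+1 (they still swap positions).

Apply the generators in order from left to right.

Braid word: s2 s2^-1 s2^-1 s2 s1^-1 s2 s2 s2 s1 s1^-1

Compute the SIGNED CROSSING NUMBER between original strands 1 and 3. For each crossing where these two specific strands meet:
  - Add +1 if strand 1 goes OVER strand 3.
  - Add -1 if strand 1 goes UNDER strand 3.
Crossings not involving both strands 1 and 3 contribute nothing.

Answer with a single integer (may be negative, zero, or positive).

Answer: 1

Derivation:
Gen 1: crossing 2x3. Both 1&3? no. Sum: 0
Gen 2: crossing 3x2. Both 1&3? no. Sum: 0
Gen 3: crossing 2x3. Both 1&3? no. Sum: 0
Gen 4: crossing 3x2. Both 1&3? no. Sum: 0
Gen 5: crossing 1x2. Both 1&3? no. Sum: 0
Gen 6: 1 over 3. Both 1&3? yes. Contrib: +1. Sum: 1
Gen 7: 3 over 1. Both 1&3? yes. Contrib: -1. Sum: 0
Gen 8: 1 over 3. Both 1&3? yes. Contrib: +1. Sum: 1
Gen 9: crossing 2x3. Both 1&3? no. Sum: 1
Gen 10: crossing 3x2. Both 1&3? no. Sum: 1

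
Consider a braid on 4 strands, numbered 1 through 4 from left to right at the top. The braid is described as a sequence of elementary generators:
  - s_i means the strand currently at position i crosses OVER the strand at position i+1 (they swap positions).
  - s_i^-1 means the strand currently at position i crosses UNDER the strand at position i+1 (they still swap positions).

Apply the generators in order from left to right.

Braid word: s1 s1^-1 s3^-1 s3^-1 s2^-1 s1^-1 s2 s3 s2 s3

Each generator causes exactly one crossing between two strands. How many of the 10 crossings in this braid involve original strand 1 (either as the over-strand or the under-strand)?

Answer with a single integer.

Answer: 6

Derivation:
Gen 1: crossing 1x2. Involves strand 1? yes. Count so far: 1
Gen 2: crossing 2x1. Involves strand 1? yes. Count so far: 2
Gen 3: crossing 3x4. Involves strand 1? no. Count so far: 2
Gen 4: crossing 4x3. Involves strand 1? no. Count so far: 2
Gen 5: crossing 2x3. Involves strand 1? no. Count so far: 2
Gen 6: crossing 1x3. Involves strand 1? yes. Count so far: 3
Gen 7: crossing 1x2. Involves strand 1? yes. Count so far: 4
Gen 8: crossing 1x4. Involves strand 1? yes. Count so far: 5
Gen 9: crossing 2x4. Involves strand 1? no. Count so far: 5
Gen 10: crossing 2x1. Involves strand 1? yes. Count so far: 6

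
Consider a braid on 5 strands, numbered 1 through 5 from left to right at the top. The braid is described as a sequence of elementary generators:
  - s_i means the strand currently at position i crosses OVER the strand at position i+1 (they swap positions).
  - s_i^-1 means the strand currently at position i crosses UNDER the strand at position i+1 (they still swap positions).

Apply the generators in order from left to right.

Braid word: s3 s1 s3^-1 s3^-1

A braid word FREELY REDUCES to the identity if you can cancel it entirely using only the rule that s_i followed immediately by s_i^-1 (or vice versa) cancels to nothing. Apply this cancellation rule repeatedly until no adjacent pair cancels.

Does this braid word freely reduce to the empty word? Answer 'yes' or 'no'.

Answer: no

Derivation:
Gen 1 (s3): push. Stack: [s3]
Gen 2 (s1): push. Stack: [s3 s1]
Gen 3 (s3^-1): push. Stack: [s3 s1 s3^-1]
Gen 4 (s3^-1): push. Stack: [s3 s1 s3^-1 s3^-1]
Reduced word: s3 s1 s3^-1 s3^-1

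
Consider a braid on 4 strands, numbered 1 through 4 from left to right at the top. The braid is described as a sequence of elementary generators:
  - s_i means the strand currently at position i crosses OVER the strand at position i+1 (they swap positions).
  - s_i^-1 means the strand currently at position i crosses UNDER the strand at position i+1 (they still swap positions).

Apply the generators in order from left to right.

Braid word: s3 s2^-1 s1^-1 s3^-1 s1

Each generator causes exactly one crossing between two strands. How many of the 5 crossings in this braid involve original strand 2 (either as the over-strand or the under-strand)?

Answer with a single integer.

Gen 1: crossing 3x4. Involves strand 2? no. Count so far: 0
Gen 2: crossing 2x4. Involves strand 2? yes. Count so far: 1
Gen 3: crossing 1x4. Involves strand 2? no. Count so far: 1
Gen 4: crossing 2x3. Involves strand 2? yes. Count so far: 2
Gen 5: crossing 4x1. Involves strand 2? no. Count so far: 2

Answer: 2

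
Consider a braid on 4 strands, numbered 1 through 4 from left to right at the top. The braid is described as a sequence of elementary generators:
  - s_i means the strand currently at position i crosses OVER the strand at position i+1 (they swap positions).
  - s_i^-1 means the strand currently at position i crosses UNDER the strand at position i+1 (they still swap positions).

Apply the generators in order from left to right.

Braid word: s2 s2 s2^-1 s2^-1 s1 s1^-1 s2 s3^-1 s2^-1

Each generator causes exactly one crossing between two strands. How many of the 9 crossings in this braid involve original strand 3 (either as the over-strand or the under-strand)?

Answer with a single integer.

Answer: 6

Derivation:
Gen 1: crossing 2x3. Involves strand 3? yes. Count so far: 1
Gen 2: crossing 3x2. Involves strand 3? yes. Count so far: 2
Gen 3: crossing 2x3. Involves strand 3? yes. Count so far: 3
Gen 4: crossing 3x2. Involves strand 3? yes. Count so far: 4
Gen 5: crossing 1x2. Involves strand 3? no. Count so far: 4
Gen 6: crossing 2x1. Involves strand 3? no. Count so far: 4
Gen 7: crossing 2x3. Involves strand 3? yes. Count so far: 5
Gen 8: crossing 2x4. Involves strand 3? no. Count so far: 5
Gen 9: crossing 3x4. Involves strand 3? yes. Count so far: 6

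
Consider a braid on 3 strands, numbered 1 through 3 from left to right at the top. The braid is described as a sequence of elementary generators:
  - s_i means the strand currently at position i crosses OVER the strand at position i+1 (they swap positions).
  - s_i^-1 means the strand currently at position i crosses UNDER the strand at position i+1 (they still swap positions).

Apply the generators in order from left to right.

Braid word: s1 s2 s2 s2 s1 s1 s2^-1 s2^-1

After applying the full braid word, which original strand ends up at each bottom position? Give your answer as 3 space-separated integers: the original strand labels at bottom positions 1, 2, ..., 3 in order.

Gen 1 (s1): strand 1 crosses over strand 2. Perm now: [2 1 3]
Gen 2 (s2): strand 1 crosses over strand 3. Perm now: [2 3 1]
Gen 3 (s2): strand 3 crosses over strand 1. Perm now: [2 1 3]
Gen 4 (s2): strand 1 crosses over strand 3. Perm now: [2 3 1]
Gen 5 (s1): strand 2 crosses over strand 3. Perm now: [3 2 1]
Gen 6 (s1): strand 3 crosses over strand 2. Perm now: [2 3 1]
Gen 7 (s2^-1): strand 3 crosses under strand 1. Perm now: [2 1 3]
Gen 8 (s2^-1): strand 1 crosses under strand 3. Perm now: [2 3 1]

Answer: 2 3 1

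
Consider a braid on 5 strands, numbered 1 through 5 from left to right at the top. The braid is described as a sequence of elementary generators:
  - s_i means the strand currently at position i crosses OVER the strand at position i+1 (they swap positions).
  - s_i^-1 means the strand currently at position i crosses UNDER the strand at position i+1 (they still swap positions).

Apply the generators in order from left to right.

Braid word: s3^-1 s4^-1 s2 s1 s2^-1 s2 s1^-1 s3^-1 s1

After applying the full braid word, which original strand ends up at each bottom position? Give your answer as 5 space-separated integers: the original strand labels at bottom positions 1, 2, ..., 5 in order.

Gen 1 (s3^-1): strand 3 crosses under strand 4. Perm now: [1 2 4 3 5]
Gen 2 (s4^-1): strand 3 crosses under strand 5. Perm now: [1 2 4 5 3]
Gen 3 (s2): strand 2 crosses over strand 4. Perm now: [1 4 2 5 3]
Gen 4 (s1): strand 1 crosses over strand 4. Perm now: [4 1 2 5 3]
Gen 5 (s2^-1): strand 1 crosses under strand 2. Perm now: [4 2 1 5 3]
Gen 6 (s2): strand 2 crosses over strand 1. Perm now: [4 1 2 5 3]
Gen 7 (s1^-1): strand 4 crosses under strand 1. Perm now: [1 4 2 5 3]
Gen 8 (s3^-1): strand 2 crosses under strand 5. Perm now: [1 4 5 2 3]
Gen 9 (s1): strand 1 crosses over strand 4. Perm now: [4 1 5 2 3]

Answer: 4 1 5 2 3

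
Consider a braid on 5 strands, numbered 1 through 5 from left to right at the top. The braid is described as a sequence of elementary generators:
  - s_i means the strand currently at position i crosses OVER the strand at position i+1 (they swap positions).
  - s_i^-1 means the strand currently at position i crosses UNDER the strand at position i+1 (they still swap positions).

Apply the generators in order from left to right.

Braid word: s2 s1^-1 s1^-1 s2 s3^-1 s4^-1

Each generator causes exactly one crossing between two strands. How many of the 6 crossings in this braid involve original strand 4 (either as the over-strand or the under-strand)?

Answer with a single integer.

Answer: 1

Derivation:
Gen 1: crossing 2x3. Involves strand 4? no. Count so far: 0
Gen 2: crossing 1x3. Involves strand 4? no. Count so far: 0
Gen 3: crossing 3x1. Involves strand 4? no. Count so far: 0
Gen 4: crossing 3x2. Involves strand 4? no. Count so far: 0
Gen 5: crossing 3x4. Involves strand 4? yes. Count so far: 1
Gen 6: crossing 3x5. Involves strand 4? no. Count so far: 1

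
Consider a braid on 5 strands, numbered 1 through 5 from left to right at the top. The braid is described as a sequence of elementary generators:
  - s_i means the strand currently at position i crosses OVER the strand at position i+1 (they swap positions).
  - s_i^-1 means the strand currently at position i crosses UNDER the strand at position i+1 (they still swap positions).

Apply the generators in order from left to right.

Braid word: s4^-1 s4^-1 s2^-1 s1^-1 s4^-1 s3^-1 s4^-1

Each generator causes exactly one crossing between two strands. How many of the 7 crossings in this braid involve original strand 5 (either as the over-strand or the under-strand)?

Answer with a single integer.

Gen 1: crossing 4x5. Involves strand 5? yes. Count so far: 1
Gen 2: crossing 5x4. Involves strand 5? yes. Count so far: 2
Gen 3: crossing 2x3. Involves strand 5? no. Count so far: 2
Gen 4: crossing 1x3. Involves strand 5? no. Count so far: 2
Gen 5: crossing 4x5. Involves strand 5? yes. Count so far: 3
Gen 6: crossing 2x5. Involves strand 5? yes. Count so far: 4
Gen 7: crossing 2x4. Involves strand 5? no. Count so far: 4

Answer: 4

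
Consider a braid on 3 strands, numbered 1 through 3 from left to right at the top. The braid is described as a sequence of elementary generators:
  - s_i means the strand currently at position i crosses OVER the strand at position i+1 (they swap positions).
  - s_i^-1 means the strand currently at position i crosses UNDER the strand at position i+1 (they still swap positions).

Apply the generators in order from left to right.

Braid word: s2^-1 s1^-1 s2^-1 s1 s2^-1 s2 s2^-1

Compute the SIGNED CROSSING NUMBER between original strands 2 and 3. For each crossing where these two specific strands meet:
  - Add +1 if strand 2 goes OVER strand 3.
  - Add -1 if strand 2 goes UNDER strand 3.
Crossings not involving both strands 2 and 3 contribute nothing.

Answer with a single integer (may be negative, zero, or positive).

Gen 1: 2 under 3. Both 2&3? yes. Contrib: -1. Sum: -1
Gen 2: crossing 1x3. Both 2&3? no. Sum: -1
Gen 3: crossing 1x2. Both 2&3? no. Sum: -1
Gen 4: 3 over 2. Both 2&3? yes. Contrib: -1. Sum: -2
Gen 5: crossing 3x1. Both 2&3? no. Sum: -2
Gen 6: crossing 1x3. Both 2&3? no. Sum: -2
Gen 7: crossing 3x1. Both 2&3? no. Sum: -2

Answer: -2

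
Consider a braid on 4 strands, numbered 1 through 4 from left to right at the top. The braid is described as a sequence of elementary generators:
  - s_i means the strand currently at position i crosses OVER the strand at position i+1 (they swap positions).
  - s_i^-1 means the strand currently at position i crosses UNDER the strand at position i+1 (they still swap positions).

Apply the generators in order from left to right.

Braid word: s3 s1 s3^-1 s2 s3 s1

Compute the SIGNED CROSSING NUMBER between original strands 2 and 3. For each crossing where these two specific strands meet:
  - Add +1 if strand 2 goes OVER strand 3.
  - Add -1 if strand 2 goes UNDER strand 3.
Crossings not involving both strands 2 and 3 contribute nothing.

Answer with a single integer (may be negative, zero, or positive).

Gen 1: crossing 3x4. Both 2&3? no. Sum: 0
Gen 2: crossing 1x2. Both 2&3? no. Sum: 0
Gen 3: crossing 4x3. Both 2&3? no. Sum: 0
Gen 4: crossing 1x3. Both 2&3? no. Sum: 0
Gen 5: crossing 1x4. Both 2&3? no. Sum: 0
Gen 6: 2 over 3. Both 2&3? yes. Contrib: +1. Sum: 1

Answer: 1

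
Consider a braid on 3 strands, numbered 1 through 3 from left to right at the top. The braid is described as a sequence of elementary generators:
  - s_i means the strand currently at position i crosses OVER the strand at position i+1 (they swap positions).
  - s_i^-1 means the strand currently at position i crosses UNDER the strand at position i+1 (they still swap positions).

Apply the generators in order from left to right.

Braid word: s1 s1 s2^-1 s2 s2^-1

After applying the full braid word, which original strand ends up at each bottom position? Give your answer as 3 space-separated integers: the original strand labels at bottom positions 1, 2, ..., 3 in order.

Gen 1 (s1): strand 1 crosses over strand 2. Perm now: [2 1 3]
Gen 2 (s1): strand 2 crosses over strand 1. Perm now: [1 2 3]
Gen 3 (s2^-1): strand 2 crosses under strand 3. Perm now: [1 3 2]
Gen 4 (s2): strand 3 crosses over strand 2. Perm now: [1 2 3]
Gen 5 (s2^-1): strand 2 crosses under strand 3. Perm now: [1 3 2]

Answer: 1 3 2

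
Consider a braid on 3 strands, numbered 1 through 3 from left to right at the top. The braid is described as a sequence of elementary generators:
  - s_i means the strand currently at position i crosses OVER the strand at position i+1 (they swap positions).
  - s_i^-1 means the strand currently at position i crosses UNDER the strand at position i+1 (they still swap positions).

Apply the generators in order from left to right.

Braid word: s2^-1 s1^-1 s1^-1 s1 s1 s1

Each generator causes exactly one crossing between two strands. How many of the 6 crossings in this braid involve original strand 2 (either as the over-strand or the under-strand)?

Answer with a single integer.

Answer: 1

Derivation:
Gen 1: crossing 2x3. Involves strand 2? yes. Count so far: 1
Gen 2: crossing 1x3. Involves strand 2? no. Count so far: 1
Gen 3: crossing 3x1. Involves strand 2? no. Count so far: 1
Gen 4: crossing 1x3. Involves strand 2? no. Count so far: 1
Gen 5: crossing 3x1. Involves strand 2? no. Count so far: 1
Gen 6: crossing 1x3. Involves strand 2? no. Count so far: 1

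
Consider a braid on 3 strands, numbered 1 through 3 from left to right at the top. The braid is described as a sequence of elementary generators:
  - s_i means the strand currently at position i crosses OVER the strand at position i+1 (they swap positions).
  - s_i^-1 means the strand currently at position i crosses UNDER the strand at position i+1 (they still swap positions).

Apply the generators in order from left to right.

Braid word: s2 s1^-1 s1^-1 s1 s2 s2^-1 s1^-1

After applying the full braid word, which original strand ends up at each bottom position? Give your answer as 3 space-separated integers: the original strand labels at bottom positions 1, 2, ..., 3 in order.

Answer: 1 3 2

Derivation:
Gen 1 (s2): strand 2 crosses over strand 3. Perm now: [1 3 2]
Gen 2 (s1^-1): strand 1 crosses under strand 3. Perm now: [3 1 2]
Gen 3 (s1^-1): strand 3 crosses under strand 1. Perm now: [1 3 2]
Gen 4 (s1): strand 1 crosses over strand 3. Perm now: [3 1 2]
Gen 5 (s2): strand 1 crosses over strand 2. Perm now: [3 2 1]
Gen 6 (s2^-1): strand 2 crosses under strand 1. Perm now: [3 1 2]
Gen 7 (s1^-1): strand 3 crosses under strand 1. Perm now: [1 3 2]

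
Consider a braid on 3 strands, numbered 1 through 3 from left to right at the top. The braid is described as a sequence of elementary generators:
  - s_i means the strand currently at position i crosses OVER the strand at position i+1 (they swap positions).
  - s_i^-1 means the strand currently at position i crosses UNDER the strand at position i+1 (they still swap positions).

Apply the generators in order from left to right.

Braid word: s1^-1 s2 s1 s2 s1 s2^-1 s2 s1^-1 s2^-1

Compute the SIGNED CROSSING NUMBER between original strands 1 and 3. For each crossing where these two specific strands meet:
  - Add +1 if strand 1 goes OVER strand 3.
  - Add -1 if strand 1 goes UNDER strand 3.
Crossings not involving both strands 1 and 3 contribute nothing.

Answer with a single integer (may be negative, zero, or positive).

Answer: -1

Derivation:
Gen 1: crossing 1x2. Both 1&3? no. Sum: 0
Gen 2: 1 over 3. Both 1&3? yes. Contrib: +1. Sum: 1
Gen 3: crossing 2x3. Both 1&3? no. Sum: 1
Gen 4: crossing 2x1. Both 1&3? no. Sum: 1
Gen 5: 3 over 1. Both 1&3? yes. Contrib: -1. Sum: 0
Gen 6: crossing 3x2. Both 1&3? no. Sum: 0
Gen 7: crossing 2x3. Both 1&3? no. Sum: 0
Gen 8: 1 under 3. Both 1&3? yes. Contrib: -1. Sum: -1
Gen 9: crossing 1x2. Both 1&3? no. Sum: -1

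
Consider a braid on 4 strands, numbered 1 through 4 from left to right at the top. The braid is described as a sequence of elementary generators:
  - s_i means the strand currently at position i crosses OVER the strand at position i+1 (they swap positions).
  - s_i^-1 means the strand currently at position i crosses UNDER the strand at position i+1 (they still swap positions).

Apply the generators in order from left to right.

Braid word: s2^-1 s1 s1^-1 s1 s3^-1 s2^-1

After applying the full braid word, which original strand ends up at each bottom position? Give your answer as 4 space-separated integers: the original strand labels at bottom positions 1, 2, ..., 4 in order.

Gen 1 (s2^-1): strand 2 crosses under strand 3. Perm now: [1 3 2 4]
Gen 2 (s1): strand 1 crosses over strand 3. Perm now: [3 1 2 4]
Gen 3 (s1^-1): strand 3 crosses under strand 1. Perm now: [1 3 2 4]
Gen 4 (s1): strand 1 crosses over strand 3. Perm now: [3 1 2 4]
Gen 5 (s3^-1): strand 2 crosses under strand 4. Perm now: [3 1 4 2]
Gen 6 (s2^-1): strand 1 crosses under strand 4. Perm now: [3 4 1 2]

Answer: 3 4 1 2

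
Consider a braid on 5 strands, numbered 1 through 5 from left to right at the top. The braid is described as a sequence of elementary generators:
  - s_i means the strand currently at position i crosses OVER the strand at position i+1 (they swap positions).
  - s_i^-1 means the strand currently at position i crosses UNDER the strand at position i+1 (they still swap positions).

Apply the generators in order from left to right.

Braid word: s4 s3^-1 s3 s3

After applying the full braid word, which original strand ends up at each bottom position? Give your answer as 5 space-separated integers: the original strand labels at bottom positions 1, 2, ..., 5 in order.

Gen 1 (s4): strand 4 crosses over strand 5. Perm now: [1 2 3 5 4]
Gen 2 (s3^-1): strand 3 crosses under strand 5. Perm now: [1 2 5 3 4]
Gen 3 (s3): strand 5 crosses over strand 3. Perm now: [1 2 3 5 4]
Gen 4 (s3): strand 3 crosses over strand 5. Perm now: [1 2 5 3 4]

Answer: 1 2 5 3 4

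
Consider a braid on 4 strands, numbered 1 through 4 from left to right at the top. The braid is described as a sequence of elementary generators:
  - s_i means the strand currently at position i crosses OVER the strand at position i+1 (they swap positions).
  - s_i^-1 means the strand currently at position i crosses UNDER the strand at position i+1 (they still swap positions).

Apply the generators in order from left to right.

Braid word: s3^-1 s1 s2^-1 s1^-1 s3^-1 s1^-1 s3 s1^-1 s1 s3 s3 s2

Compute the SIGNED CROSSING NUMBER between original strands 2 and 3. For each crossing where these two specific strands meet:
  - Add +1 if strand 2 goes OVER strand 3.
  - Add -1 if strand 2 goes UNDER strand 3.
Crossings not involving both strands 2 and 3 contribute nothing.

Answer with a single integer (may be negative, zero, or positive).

Gen 1: crossing 3x4. Both 2&3? no. Sum: 0
Gen 2: crossing 1x2. Both 2&3? no. Sum: 0
Gen 3: crossing 1x4. Both 2&3? no. Sum: 0
Gen 4: crossing 2x4. Both 2&3? no. Sum: 0
Gen 5: crossing 1x3. Both 2&3? no. Sum: 0
Gen 6: crossing 4x2. Both 2&3? no. Sum: 0
Gen 7: crossing 3x1. Both 2&3? no. Sum: 0
Gen 8: crossing 2x4. Both 2&3? no. Sum: 0
Gen 9: crossing 4x2. Both 2&3? no. Sum: 0
Gen 10: crossing 1x3. Both 2&3? no. Sum: 0
Gen 11: crossing 3x1. Both 2&3? no. Sum: 0
Gen 12: crossing 4x1. Both 2&3? no. Sum: 0

Answer: 0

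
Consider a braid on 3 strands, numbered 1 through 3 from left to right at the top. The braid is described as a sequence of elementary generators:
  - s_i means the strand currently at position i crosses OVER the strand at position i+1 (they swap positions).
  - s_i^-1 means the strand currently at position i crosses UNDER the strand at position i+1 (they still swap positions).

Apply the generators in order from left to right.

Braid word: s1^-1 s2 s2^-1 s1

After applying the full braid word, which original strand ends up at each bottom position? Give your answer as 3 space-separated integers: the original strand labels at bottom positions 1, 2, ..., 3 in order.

Gen 1 (s1^-1): strand 1 crosses under strand 2. Perm now: [2 1 3]
Gen 2 (s2): strand 1 crosses over strand 3. Perm now: [2 3 1]
Gen 3 (s2^-1): strand 3 crosses under strand 1. Perm now: [2 1 3]
Gen 4 (s1): strand 2 crosses over strand 1. Perm now: [1 2 3]

Answer: 1 2 3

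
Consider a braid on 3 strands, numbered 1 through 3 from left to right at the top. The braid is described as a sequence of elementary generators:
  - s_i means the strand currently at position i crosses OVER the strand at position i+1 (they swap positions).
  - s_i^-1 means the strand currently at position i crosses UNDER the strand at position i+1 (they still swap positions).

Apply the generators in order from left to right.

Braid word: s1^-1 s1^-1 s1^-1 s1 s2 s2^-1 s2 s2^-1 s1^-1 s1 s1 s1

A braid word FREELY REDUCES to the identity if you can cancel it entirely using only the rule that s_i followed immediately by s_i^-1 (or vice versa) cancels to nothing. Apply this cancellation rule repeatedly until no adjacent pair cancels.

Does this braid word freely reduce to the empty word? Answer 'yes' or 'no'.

Answer: yes

Derivation:
Gen 1 (s1^-1): push. Stack: [s1^-1]
Gen 2 (s1^-1): push. Stack: [s1^-1 s1^-1]
Gen 3 (s1^-1): push. Stack: [s1^-1 s1^-1 s1^-1]
Gen 4 (s1): cancels prior s1^-1. Stack: [s1^-1 s1^-1]
Gen 5 (s2): push. Stack: [s1^-1 s1^-1 s2]
Gen 6 (s2^-1): cancels prior s2. Stack: [s1^-1 s1^-1]
Gen 7 (s2): push. Stack: [s1^-1 s1^-1 s2]
Gen 8 (s2^-1): cancels prior s2. Stack: [s1^-1 s1^-1]
Gen 9 (s1^-1): push. Stack: [s1^-1 s1^-1 s1^-1]
Gen 10 (s1): cancels prior s1^-1. Stack: [s1^-1 s1^-1]
Gen 11 (s1): cancels prior s1^-1. Stack: [s1^-1]
Gen 12 (s1): cancels prior s1^-1. Stack: []
Reduced word: (empty)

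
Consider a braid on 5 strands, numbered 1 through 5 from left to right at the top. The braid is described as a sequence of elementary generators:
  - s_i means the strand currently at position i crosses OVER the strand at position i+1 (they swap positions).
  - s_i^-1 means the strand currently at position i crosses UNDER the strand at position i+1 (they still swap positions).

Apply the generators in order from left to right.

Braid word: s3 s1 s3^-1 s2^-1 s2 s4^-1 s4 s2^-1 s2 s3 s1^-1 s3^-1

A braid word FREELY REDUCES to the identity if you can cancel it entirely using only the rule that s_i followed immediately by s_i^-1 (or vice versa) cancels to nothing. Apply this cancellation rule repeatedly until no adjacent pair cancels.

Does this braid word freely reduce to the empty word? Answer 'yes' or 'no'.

Answer: yes

Derivation:
Gen 1 (s3): push. Stack: [s3]
Gen 2 (s1): push. Stack: [s3 s1]
Gen 3 (s3^-1): push. Stack: [s3 s1 s3^-1]
Gen 4 (s2^-1): push. Stack: [s3 s1 s3^-1 s2^-1]
Gen 5 (s2): cancels prior s2^-1. Stack: [s3 s1 s3^-1]
Gen 6 (s4^-1): push. Stack: [s3 s1 s3^-1 s4^-1]
Gen 7 (s4): cancels prior s4^-1. Stack: [s3 s1 s3^-1]
Gen 8 (s2^-1): push. Stack: [s3 s1 s3^-1 s2^-1]
Gen 9 (s2): cancels prior s2^-1. Stack: [s3 s1 s3^-1]
Gen 10 (s3): cancels prior s3^-1. Stack: [s3 s1]
Gen 11 (s1^-1): cancels prior s1. Stack: [s3]
Gen 12 (s3^-1): cancels prior s3. Stack: []
Reduced word: (empty)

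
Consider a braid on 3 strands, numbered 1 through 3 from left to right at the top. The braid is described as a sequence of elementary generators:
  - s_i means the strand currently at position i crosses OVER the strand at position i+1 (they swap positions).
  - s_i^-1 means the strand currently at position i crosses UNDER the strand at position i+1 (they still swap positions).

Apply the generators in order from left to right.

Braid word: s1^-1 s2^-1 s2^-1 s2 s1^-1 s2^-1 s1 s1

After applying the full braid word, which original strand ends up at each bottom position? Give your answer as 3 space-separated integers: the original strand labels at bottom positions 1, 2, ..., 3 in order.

Gen 1 (s1^-1): strand 1 crosses under strand 2. Perm now: [2 1 3]
Gen 2 (s2^-1): strand 1 crosses under strand 3. Perm now: [2 3 1]
Gen 3 (s2^-1): strand 3 crosses under strand 1. Perm now: [2 1 3]
Gen 4 (s2): strand 1 crosses over strand 3. Perm now: [2 3 1]
Gen 5 (s1^-1): strand 2 crosses under strand 3. Perm now: [3 2 1]
Gen 6 (s2^-1): strand 2 crosses under strand 1. Perm now: [3 1 2]
Gen 7 (s1): strand 3 crosses over strand 1. Perm now: [1 3 2]
Gen 8 (s1): strand 1 crosses over strand 3. Perm now: [3 1 2]

Answer: 3 1 2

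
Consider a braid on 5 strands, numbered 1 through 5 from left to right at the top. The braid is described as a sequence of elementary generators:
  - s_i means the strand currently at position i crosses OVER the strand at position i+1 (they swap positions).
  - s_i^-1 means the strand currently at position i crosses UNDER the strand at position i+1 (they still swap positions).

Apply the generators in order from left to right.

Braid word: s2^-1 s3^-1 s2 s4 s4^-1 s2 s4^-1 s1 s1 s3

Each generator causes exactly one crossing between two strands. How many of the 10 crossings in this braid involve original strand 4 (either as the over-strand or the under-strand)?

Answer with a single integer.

Gen 1: crossing 2x3. Involves strand 4? no. Count so far: 0
Gen 2: crossing 2x4. Involves strand 4? yes. Count so far: 1
Gen 3: crossing 3x4. Involves strand 4? yes. Count so far: 2
Gen 4: crossing 2x5. Involves strand 4? no. Count so far: 2
Gen 5: crossing 5x2. Involves strand 4? no. Count so far: 2
Gen 6: crossing 4x3. Involves strand 4? yes. Count so far: 3
Gen 7: crossing 2x5. Involves strand 4? no. Count so far: 3
Gen 8: crossing 1x3. Involves strand 4? no. Count so far: 3
Gen 9: crossing 3x1. Involves strand 4? no. Count so far: 3
Gen 10: crossing 4x5. Involves strand 4? yes. Count so far: 4

Answer: 4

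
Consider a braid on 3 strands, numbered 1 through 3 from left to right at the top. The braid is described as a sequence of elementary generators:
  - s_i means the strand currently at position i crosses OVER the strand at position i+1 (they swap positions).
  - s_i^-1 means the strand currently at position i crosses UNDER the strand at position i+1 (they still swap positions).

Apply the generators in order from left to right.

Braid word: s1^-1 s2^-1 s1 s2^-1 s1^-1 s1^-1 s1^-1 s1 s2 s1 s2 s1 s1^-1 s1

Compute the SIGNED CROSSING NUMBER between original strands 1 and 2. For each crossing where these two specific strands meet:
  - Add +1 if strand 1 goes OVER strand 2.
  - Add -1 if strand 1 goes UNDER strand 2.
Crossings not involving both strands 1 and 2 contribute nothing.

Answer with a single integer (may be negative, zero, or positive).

Gen 1: 1 under 2. Both 1&2? yes. Contrib: -1. Sum: -1
Gen 2: crossing 1x3. Both 1&2? no. Sum: -1
Gen 3: crossing 2x3. Both 1&2? no. Sum: -1
Gen 4: 2 under 1. Both 1&2? yes. Contrib: +1. Sum: 0
Gen 5: crossing 3x1. Both 1&2? no. Sum: 0
Gen 6: crossing 1x3. Both 1&2? no. Sum: 0
Gen 7: crossing 3x1. Both 1&2? no. Sum: 0
Gen 8: crossing 1x3. Both 1&2? no. Sum: 0
Gen 9: 1 over 2. Both 1&2? yes. Contrib: +1. Sum: 1
Gen 10: crossing 3x2. Both 1&2? no. Sum: 1
Gen 11: crossing 3x1. Both 1&2? no. Sum: 1
Gen 12: 2 over 1. Both 1&2? yes. Contrib: -1. Sum: 0
Gen 13: 1 under 2. Both 1&2? yes. Contrib: -1. Sum: -1
Gen 14: 2 over 1. Both 1&2? yes. Contrib: -1. Sum: -2

Answer: -2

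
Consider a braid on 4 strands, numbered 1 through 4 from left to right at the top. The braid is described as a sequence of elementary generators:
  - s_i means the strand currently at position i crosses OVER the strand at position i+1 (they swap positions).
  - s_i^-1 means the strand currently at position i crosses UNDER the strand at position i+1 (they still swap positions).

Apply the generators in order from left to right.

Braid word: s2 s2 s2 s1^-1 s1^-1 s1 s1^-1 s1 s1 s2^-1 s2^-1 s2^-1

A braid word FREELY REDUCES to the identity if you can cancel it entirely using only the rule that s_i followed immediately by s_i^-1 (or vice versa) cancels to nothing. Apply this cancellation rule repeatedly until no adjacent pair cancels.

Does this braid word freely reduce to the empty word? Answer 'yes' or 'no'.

Gen 1 (s2): push. Stack: [s2]
Gen 2 (s2): push. Stack: [s2 s2]
Gen 3 (s2): push. Stack: [s2 s2 s2]
Gen 4 (s1^-1): push. Stack: [s2 s2 s2 s1^-1]
Gen 5 (s1^-1): push. Stack: [s2 s2 s2 s1^-1 s1^-1]
Gen 6 (s1): cancels prior s1^-1. Stack: [s2 s2 s2 s1^-1]
Gen 7 (s1^-1): push. Stack: [s2 s2 s2 s1^-1 s1^-1]
Gen 8 (s1): cancels prior s1^-1. Stack: [s2 s2 s2 s1^-1]
Gen 9 (s1): cancels prior s1^-1. Stack: [s2 s2 s2]
Gen 10 (s2^-1): cancels prior s2. Stack: [s2 s2]
Gen 11 (s2^-1): cancels prior s2. Stack: [s2]
Gen 12 (s2^-1): cancels prior s2. Stack: []
Reduced word: (empty)

Answer: yes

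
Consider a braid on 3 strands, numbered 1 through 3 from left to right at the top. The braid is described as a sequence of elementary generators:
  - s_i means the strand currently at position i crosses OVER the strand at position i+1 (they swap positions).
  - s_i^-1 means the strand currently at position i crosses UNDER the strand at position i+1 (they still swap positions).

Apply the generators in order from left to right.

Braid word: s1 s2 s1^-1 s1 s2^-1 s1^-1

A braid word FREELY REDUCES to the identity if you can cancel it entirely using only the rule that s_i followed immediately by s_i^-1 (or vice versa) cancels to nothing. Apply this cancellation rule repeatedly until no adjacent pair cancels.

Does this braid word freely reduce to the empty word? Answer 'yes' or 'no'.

Answer: yes

Derivation:
Gen 1 (s1): push. Stack: [s1]
Gen 2 (s2): push. Stack: [s1 s2]
Gen 3 (s1^-1): push. Stack: [s1 s2 s1^-1]
Gen 4 (s1): cancels prior s1^-1. Stack: [s1 s2]
Gen 5 (s2^-1): cancels prior s2. Stack: [s1]
Gen 6 (s1^-1): cancels prior s1. Stack: []
Reduced word: (empty)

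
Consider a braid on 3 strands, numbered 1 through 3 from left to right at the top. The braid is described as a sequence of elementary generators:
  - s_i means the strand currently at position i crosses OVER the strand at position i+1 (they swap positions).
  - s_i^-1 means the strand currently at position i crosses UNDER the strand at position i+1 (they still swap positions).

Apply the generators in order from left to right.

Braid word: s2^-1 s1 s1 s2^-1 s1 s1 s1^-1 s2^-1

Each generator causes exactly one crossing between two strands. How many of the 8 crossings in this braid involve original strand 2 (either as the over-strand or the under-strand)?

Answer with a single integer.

Gen 1: crossing 2x3. Involves strand 2? yes. Count so far: 1
Gen 2: crossing 1x3. Involves strand 2? no. Count so far: 1
Gen 3: crossing 3x1. Involves strand 2? no. Count so far: 1
Gen 4: crossing 3x2. Involves strand 2? yes. Count so far: 2
Gen 5: crossing 1x2. Involves strand 2? yes. Count so far: 3
Gen 6: crossing 2x1. Involves strand 2? yes. Count so far: 4
Gen 7: crossing 1x2. Involves strand 2? yes. Count so far: 5
Gen 8: crossing 1x3. Involves strand 2? no. Count so far: 5

Answer: 5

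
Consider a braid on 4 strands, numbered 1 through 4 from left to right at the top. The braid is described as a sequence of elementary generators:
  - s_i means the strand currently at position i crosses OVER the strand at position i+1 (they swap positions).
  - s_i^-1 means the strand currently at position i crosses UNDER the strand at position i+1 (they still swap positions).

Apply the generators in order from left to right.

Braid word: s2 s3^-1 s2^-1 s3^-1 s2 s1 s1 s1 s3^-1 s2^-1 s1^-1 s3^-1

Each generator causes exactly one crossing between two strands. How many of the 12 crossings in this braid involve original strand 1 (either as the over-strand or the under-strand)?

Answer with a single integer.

Gen 1: crossing 2x3. Involves strand 1? no. Count so far: 0
Gen 2: crossing 2x4. Involves strand 1? no. Count so far: 0
Gen 3: crossing 3x4. Involves strand 1? no. Count so far: 0
Gen 4: crossing 3x2. Involves strand 1? no. Count so far: 0
Gen 5: crossing 4x2. Involves strand 1? no. Count so far: 0
Gen 6: crossing 1x2. Involves strand 1? yes. Count so far: 1
Gen 7: crossing 2x1. Involves strand 1? yes. Count so far: 2
Gen 8: crossing 1x2. Involves strand 1? yes. Count so far: 3
Gen 9: crossing 4x3. Involves strand 1? no. Count so far: 3
Gen 10: crossing 1x3. Involves strand 1? yes. Count so far: 4
Gen 11: crossing 2x3. Involves strand 1? no. Count so far: 4
Gen 12: crossing 1x4. Involves strand 1? yes. Count so far: 5

Answer: 5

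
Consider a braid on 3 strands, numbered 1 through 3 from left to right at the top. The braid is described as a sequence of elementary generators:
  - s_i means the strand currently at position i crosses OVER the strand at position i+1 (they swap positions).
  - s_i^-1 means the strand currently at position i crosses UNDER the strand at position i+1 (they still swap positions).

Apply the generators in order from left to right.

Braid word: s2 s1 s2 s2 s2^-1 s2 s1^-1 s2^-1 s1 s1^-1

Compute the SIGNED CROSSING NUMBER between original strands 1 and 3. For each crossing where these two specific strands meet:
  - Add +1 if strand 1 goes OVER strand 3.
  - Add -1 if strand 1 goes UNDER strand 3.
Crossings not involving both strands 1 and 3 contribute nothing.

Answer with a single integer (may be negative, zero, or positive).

Answer: 2

Derivation:
Gen 1: crossing 2x3. Both 1&3? no. Sum: 0
Gen 2: 1 over 3. Both 1&3? yes. Contrib: +1. Sum: 1
Gen 3: crossing 1x2. Both 1&3? no. Sum: 1
Gen 4: crossing 2x1. Both 1&3? no. Sum: 1
Gen 5: crossing 1x2. Both 1&3? no. Sum: 1
Gen 6: crossing 2x1. Both 1&3? no. Sum: 1
Gen 7: 3 under 1. Both 1&3? yes. Contrib: +1. Sum: 2
Gen 8: crossing 3x2. Both 1&3? no. Sum: 2
Gen 9: crossing 1x2. Both 1&3? no. Sum: 2
Gen 10: crossing 2x1. Both 1&3? no. Sum: 2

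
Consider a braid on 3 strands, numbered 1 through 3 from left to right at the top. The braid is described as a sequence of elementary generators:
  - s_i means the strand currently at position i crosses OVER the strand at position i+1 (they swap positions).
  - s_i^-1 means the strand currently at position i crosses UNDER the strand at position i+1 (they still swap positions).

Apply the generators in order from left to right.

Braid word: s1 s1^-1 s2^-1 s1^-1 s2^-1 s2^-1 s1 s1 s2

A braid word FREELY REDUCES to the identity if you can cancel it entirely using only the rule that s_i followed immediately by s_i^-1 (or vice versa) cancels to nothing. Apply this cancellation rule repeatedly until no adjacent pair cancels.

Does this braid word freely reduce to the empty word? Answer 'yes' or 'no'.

Gen 1 (s1): push. Stack: [s1]
Gen 2 (s1^-1): cancels prior s1. Stack: []
Gen 3 (s2^-1): push. Stack: [s2^-1]
Gen 4 (s1^-1): push. Stack: [s2^-1 s1^-1]
Gen 5 (s2^-1): push. Stack: [s2^-1 s1^-1 s2^-1]
Gen 6 (s2^-1): push. Stack: [s2^-1 s1^-1 s2^-1 s2^-1]
Gen 7 (s1): push. Stack: [s2^-1 s1^-1 s2^-1 s2^-1 s1]
Gen 8 (s1): push. Stack: [s2^-1 s1^-1 s2^-1 s2^-1 s1 s1]
Gen 9 (s2): push. Stack: [s2^-1 s1^-1 s2^-1 s2^-1 s1 s1 s2]
Reduced word: s2^-1 s1^-1 s2^-1 s2^-1 s1 s1 s2

Answer: no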